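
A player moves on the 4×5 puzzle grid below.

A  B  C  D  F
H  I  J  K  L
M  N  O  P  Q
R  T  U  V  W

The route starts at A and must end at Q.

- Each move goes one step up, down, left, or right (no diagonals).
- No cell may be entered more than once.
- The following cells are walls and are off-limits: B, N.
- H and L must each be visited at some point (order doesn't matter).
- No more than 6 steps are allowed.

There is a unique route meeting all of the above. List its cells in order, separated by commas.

The 6-move cap with required stops at H, L leaves no slack for detours.
Route from A: down 1 to H, right 4 to L, down 1 to Q — 6 moves in all.
Check: all required cells visited; 6 ≤ 6 moves.

A, H, I, J, K, L, Q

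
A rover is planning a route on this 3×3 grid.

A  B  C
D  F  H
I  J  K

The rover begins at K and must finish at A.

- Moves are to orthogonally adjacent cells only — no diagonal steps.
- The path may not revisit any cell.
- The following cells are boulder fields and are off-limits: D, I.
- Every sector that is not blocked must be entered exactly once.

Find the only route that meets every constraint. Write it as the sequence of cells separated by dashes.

Need to visit all 7 open cells exactly once, starting at K and ending at A.
Cell J has only two open neighbours (F and K), so the path must pass straight through it: one of those is the cell it's entered from and the other is where it exits.
Route from K: left 1 to J, up 1 to F, right 1 to H, up 1 to C, left 2 to A — 6 moves in all.
Check: all 7 open cells covered.

K - J - F - H - C - B - A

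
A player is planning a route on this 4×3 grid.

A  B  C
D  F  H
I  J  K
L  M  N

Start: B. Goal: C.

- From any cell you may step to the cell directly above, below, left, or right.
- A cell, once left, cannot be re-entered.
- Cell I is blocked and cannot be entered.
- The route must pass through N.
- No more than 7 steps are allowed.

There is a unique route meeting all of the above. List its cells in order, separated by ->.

B -> F -> J -> M -> N -> K -> H -> C

Any route must reach N and still end at C within 7 moves, so the order of the required stops is forced.
Route from B: down 3 to M, right 1 to N, up 3 to C — 7 moves in all.
Check: all required cells visited; 7 ≤ 7 moves.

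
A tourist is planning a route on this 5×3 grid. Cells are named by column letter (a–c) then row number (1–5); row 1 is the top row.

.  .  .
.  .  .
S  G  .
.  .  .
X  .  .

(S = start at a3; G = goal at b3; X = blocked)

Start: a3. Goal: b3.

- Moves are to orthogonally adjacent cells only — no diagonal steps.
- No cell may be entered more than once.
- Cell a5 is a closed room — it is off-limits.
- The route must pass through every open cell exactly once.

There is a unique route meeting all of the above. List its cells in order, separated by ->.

Need to visit all 14 open cells exactly once, starting at a3 and ending at b3.
Cell c1 has only two open neighbours (c2 and b1), so the path must pass straight through it: one of those is the cell it's entered from and the other is where it exits.
Route from a3: down 1 to a4, right 1 to b4, down 1 to b5, right 1 to c5, up 4 to c1, left 2 to a1, down 1 to a2, right 1 to b2, down 1 to b3 — 13 moves in all.
Check: all 14 open cells covered.

a3 -> a4 -> b4 -> b5 -> c5 -> c4 -> c3 -> c2 -> c1 -> b1 -> a1 -> a2 -> b2 -> b3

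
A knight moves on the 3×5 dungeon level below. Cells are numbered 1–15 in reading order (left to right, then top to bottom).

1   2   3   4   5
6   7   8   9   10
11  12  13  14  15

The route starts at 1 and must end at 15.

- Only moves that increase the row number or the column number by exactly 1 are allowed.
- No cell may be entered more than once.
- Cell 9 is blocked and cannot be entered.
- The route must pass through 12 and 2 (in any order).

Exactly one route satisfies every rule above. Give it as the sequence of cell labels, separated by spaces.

Moves only go right or down, so the column and row indices never decrease.
Route from 1: right 1 to 2, down 2 to 12, right 3 to 15 — 6 moves in all.
Check: all required cells visited.

1 2 7 12 13 14 15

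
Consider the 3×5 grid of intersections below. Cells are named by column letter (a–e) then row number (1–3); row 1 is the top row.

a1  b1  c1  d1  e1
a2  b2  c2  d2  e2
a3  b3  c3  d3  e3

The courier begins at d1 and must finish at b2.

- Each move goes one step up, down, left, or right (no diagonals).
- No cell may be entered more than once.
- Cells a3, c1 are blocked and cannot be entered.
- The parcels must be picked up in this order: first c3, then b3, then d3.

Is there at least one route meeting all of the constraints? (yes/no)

no

Ignoring the required order, 5 revisit-free routes from d1 to b2 pass through all of c3, b3, and d3; the waypoint orders that occur are d3 → c3 → b3 (5) — never c3 → b3 → d3.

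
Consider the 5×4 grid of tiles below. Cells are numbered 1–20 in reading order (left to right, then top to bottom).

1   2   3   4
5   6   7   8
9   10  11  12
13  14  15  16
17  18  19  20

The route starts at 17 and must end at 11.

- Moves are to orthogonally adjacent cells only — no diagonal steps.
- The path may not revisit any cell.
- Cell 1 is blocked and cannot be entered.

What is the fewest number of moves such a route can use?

The Manhattan distance from 17 to 11 is |5−3| + |1−3| = 4, so at least 4 moves are needed.
A route of 4 moves achieves this: 17 → 13 → 9 → 10 → 11.
Since 4 matches the lower bound, it is optimal.

4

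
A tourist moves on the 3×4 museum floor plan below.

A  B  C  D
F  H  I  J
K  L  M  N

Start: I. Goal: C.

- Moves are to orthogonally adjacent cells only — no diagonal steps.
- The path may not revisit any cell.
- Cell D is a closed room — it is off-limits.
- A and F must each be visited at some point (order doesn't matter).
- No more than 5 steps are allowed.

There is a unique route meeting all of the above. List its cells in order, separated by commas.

The 5-move cap with required stops at A, F leaves no slack for detours.
Route from I: left 2 to F, up 1 to A, right 2 to C — 5 moves in all.
Check: all required cells visited; 5 ≤ 5 moves.

I, H, F, A, B, C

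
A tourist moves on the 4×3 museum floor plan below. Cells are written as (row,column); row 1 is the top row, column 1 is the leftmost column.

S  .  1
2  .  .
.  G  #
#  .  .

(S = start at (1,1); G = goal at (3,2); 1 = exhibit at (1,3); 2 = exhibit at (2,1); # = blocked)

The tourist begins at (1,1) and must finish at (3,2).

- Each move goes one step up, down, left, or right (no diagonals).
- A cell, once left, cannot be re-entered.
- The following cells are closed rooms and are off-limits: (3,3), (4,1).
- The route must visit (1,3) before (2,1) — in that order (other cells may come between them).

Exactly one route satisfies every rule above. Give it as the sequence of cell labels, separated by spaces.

(1,1) (1,2) (1,3) (2,3) (2,2) (2,1) (3,1) (3,2)

The waypoints must appear in the order (1,3), (2,1), with no cell reused.
Route from (1,1): right 2 to (1,3), down 1 to (2,3), left 2 to (2,1), down 1 to (3,1), right 1 to (3,2) — 7 moves in all.
Check: order respected (1 at step 2, 2 at step 5).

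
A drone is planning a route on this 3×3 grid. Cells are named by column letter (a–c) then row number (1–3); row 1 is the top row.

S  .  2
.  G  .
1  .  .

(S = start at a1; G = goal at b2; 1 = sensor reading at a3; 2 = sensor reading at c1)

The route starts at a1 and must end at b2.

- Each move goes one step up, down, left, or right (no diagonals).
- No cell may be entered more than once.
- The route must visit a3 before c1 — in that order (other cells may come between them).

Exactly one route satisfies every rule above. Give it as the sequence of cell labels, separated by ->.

The waypoints must appear in the order a3, c1, with no cell reused.
Route from a1: 2× down (reaching a3), 2× right (reaching c3), 2× up (reaching c1), left to b1, down to b2 — 8 moves in all.
Check: order respected (1 at step 2, 2 at step 6).

a1 -> a2 -> a3 -> b3 -> c3 -> c2 -> c1 -> b1 -> b2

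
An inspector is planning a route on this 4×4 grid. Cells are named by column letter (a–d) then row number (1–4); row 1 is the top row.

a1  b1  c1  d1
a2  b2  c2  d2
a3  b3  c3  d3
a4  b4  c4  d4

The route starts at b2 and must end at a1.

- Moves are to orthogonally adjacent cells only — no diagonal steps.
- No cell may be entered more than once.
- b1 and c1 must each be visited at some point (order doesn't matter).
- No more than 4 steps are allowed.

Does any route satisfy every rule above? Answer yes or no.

yes

One route that works: b2 → c2 → c1 → b1 → a1.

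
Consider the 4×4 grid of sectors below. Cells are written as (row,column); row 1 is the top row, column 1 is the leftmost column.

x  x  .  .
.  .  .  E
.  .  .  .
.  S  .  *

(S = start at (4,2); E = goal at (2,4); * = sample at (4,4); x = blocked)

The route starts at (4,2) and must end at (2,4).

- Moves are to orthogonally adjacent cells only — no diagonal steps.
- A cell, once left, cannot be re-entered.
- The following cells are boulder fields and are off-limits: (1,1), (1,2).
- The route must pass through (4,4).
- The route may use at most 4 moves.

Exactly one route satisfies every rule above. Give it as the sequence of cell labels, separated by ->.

Any route must reach (4,4) and still end at (2,4) within 4 moves, so the order of the required stops is forced.
Route from (4,2): 2× right (reaching (4,4)), 2× up (reaching (2,4)) — 4 moves in all.
Check: all required cells visited; 4 ≤ 4 moves.

(4,2) -> (4,3) -> (4,4) -> (3,4) -> (2,4)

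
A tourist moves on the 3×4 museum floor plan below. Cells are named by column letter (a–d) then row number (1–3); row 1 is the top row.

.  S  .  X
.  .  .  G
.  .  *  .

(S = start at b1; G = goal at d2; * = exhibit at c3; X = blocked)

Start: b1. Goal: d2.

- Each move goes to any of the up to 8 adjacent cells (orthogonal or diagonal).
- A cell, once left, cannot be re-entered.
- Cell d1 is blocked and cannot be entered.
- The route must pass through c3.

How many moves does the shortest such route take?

3

Any route passes through c3 somewhere between b1 and d2. Summing Chebyshev distances along the two legs (b1 → c3 → d2) gives a lower bound of 2 + 1 = 3 moves.
A route of 3 moves achieves this: b1 → b2 → c3 → d2.
Since 3 matches the lower bound, it is optimal.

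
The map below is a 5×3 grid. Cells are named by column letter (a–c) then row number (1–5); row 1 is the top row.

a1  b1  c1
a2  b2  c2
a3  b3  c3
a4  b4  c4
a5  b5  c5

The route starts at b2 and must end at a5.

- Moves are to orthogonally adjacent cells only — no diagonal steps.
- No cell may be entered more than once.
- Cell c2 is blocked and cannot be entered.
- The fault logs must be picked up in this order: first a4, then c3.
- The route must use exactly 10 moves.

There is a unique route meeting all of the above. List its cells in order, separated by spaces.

b2 a2 a3 a4 b4 b3 c3 c4 c5 b5 a5

The waypoints must appear in the order a4, c3, with no cell reused.
Route from b2: left 1 to a2, down 2 to a4, right 1 to b4, up 1 to b3, right 1 to c3, down 2 to c5, left 2 to a5 — 10 moves in all.
Check: order respected (a4 at step 3, c3 at step 6); 10 moves as required.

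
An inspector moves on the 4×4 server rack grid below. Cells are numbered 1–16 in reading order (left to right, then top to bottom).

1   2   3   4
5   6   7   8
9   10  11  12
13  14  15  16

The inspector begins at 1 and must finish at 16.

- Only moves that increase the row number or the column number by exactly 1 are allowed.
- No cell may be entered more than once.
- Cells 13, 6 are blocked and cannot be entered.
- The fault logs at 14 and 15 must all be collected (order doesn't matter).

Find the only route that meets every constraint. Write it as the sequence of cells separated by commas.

Moves only go right or down, so the column and row indices never decrease.
Route from 1: down 2 to 9, right 1 to 10, down 1 to 14, right 2 to 16 — 6 moves in all.
Check: all required cells visited.

1, 5, 9, 10, 14, 15, 16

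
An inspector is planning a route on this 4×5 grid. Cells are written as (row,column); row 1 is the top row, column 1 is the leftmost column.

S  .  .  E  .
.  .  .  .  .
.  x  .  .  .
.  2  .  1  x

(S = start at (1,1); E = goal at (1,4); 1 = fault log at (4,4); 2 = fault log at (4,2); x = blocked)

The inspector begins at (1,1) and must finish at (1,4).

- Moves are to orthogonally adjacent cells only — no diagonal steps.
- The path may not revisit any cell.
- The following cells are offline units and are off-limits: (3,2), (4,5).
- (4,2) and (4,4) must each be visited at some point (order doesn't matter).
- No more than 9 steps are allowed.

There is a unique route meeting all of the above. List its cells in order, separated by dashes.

Any route must reach (4,2) and (4,4) and still end at (1,4) within 9 moves, so the order of the required stops is forced.
Route from (1,1): 3× down (reaching (4,1)), 3× right (reaching (4,4)), 3× up (reaching (1,4)) — 9 moves in all.
Check: all required cells visited; 9 ≤ 9 moves.

(1,1) - (2,1) - (3,1) - (4,1) - (4,2) - (4,3) - (4,4) - (3,4) - (2,4) - (1,4)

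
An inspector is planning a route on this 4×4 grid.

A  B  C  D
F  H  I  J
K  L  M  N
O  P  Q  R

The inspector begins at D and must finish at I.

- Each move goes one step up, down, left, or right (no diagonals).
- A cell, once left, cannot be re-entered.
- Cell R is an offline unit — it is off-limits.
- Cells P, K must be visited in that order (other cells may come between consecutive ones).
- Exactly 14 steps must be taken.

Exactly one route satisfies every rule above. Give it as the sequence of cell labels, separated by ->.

The waypoints must appear in the order P, K, with no cell reused.
Route from D: 2× down (reaching N), left to M, down to Q, 2× left (reaching O), up to K, right to L, up to H, left to F, up to A, 2× right (reaching C), down to I — 14 moves in all.
Check: order respected (P at step 5, K at step 7); 14 moves as required.

D -> J -> N -> M -> Q -> P -> O -> K -> L -> H -> F -> A -> B -> C -> I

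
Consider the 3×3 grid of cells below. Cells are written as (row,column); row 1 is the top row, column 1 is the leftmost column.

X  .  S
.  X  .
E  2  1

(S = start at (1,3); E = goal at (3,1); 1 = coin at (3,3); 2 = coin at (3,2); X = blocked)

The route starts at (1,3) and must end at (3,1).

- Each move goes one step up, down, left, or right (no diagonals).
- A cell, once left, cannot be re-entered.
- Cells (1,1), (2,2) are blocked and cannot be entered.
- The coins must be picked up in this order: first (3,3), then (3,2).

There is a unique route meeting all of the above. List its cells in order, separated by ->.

(1,3) -> (2,3) -> (3,3) -> (3,2) -> (3,1)

The waypoints must appear in the order (3,3), (3,2), with no cell reused.
Route from (1,3): down 2 to (3,3), left 2 to (3,1) — 4 moves in all.
Check: order respected (1 at step 2, 2 at step 3).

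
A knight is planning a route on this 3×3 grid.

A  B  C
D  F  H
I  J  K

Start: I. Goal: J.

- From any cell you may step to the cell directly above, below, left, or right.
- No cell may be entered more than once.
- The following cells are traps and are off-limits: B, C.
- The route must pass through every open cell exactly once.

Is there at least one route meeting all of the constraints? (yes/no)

no

Cell A has only one open neighbour but is neither the start nor the goal, so a Hamiltonian route would have to both enter and leave it through the same neighbour — impossible without revisiting.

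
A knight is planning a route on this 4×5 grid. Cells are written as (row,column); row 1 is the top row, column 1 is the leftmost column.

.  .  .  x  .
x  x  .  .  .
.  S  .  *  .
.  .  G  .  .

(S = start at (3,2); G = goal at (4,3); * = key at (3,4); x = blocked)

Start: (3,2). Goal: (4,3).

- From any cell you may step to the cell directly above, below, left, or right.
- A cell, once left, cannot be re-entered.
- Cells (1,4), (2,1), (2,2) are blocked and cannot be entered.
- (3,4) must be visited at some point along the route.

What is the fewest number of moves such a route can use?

4

Any route passes through (3,4) somewhere between (3,2) and (4,3). Summing Manhattan distances along the two legs ((3,2) → (3,4) → (4,3)) gives a lower bound of 2 + 2 = 4 moves.
A route of 4 moves achieves this: (3,2) → (3,3) → (3,4) → (4,4) → (4,3).
Since 4 matches the lower bound, it is optimal.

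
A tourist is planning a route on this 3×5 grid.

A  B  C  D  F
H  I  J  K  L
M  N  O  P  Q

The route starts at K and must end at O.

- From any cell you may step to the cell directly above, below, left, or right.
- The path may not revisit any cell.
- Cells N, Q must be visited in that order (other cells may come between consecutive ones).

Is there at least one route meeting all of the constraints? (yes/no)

One route that works: K → J → I → N → M → H → A → B → C → D → F → L → Q → P → O.

yes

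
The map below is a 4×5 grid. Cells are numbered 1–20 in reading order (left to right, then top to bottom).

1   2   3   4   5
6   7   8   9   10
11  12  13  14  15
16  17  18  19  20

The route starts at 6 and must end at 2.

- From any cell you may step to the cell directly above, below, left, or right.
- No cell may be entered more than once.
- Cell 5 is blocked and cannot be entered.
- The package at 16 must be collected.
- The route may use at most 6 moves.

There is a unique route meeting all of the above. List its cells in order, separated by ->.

The budget equals the shortest possible length, so every move has to be on a shortest route through the required cells.
Route from 6: down 2 to 16, right 1 to 17, up 3 to 2 — 6 moves in all.
Check: all required cells visited; 6 ≤ 6 moves.

6 -> 11 -> 16 -> 17 -> 12 -> 7 -> 2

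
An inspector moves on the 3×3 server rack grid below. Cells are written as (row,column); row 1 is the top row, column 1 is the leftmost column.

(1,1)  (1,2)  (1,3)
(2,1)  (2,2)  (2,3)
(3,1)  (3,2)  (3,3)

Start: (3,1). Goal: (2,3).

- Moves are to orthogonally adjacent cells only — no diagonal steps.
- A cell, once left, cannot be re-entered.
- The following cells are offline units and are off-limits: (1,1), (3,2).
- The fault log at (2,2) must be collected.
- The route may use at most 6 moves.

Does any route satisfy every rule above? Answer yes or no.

One route that works: (3,1) → (2,1) → (2,2) → (2,3).

yes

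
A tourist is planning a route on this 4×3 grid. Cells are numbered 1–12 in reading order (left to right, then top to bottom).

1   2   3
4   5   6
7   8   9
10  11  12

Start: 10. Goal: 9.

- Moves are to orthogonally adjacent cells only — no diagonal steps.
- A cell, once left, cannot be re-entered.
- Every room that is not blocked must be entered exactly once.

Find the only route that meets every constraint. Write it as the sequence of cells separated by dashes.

10 - 7 - 4 - 1 - 2 - 3 - 6 - 5 - 8 - 11 - 12 - 9

Need to visit all 12 open cells exactly once, starting at 10 and ending at 9.
Route from 10: 3× up (reaching 1), 2× right (reaching 3), down to 6, left to 5, 2× down (reaching 11), right to 12, up to 9 — 11 moves in all.
Check: all 12 open cells covered.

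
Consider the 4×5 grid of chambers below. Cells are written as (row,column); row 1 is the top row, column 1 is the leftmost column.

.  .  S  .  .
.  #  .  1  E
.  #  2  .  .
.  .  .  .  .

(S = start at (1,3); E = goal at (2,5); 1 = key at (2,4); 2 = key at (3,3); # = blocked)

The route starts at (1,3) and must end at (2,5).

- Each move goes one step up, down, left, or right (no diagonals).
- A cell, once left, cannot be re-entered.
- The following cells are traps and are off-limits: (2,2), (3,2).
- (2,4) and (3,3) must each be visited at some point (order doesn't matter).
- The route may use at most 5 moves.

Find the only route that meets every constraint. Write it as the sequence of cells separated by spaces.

(1,3) (2,3) (3,3) (3,4) (2,4) (2,5)

The budget equals the shortest possible length, so every move has to be on a shortest route through the required cells.
Route from (1,3): 2× down (reaching (3,3)), right to (3,4), up to (2,4), right to (2,5) — 5 moves in all.
Check: all required cells visited; 5 ≤ 5 moves.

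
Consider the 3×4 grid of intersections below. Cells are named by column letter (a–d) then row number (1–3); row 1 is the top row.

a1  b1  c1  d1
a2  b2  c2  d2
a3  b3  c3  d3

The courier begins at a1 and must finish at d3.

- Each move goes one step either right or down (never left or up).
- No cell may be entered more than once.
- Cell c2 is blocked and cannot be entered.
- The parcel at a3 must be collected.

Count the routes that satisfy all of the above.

1

A right/down-only route from a1 to d3 makes exactly 2 down-moves and 3 right-moves in some order.
With no other constraints that would be C(5,2) = 10 routes.
Split at a3 and multiply the segment counts (each segment already excludes blocked cells): a1→a3: 1; a3→d3: 1; product = 1.
That gives 1 route.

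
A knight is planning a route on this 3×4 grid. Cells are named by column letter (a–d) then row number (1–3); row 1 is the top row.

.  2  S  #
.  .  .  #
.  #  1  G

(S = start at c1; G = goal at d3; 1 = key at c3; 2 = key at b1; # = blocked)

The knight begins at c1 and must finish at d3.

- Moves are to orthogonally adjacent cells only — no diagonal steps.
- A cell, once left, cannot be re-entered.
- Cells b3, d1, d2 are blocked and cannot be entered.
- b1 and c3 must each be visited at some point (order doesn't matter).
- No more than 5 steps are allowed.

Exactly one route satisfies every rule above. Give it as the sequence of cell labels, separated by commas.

c1, b1, b2, c2, c3, d3

The budget equals the shortest possible length, so every move has to be on a shortest route through the required cells.
Route from c1: left 1 to b1, down 1 to b2, right 1 to c2, down 1 to c3, right 1 to d3 — 5 moves in all.
Check: all required cells visited; 5 ≤ 5 moves.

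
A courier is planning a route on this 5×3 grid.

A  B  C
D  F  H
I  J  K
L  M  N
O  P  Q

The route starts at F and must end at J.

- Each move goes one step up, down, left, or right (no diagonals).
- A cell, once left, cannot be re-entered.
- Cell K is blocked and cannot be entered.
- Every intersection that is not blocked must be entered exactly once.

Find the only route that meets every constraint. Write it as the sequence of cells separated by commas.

Need to visit all 14 open cells exactly once, starting at F and ending at J.
Route from F: right to H, up to C, 2× left (reaching A), 4× down (reaching O), 2× right (reaching Q), up to N, left to M, up to J — 13 moves in all.
Check: all 14 open cells covered.

F, H, C, B, A, D, I, L, O, P, Q, N, M, J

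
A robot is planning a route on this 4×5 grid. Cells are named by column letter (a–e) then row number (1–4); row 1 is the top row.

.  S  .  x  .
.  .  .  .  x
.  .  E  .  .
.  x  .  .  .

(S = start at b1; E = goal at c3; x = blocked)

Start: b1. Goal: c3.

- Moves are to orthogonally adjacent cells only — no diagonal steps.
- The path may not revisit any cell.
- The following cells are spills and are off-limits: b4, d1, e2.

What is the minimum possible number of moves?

The Manhattan distance from b1 to c3 is |1−3| + |2−3| = 3, so at least 3 moves are needed.
A route of 3 moves achieves this: b1 → b2 → b3 → c3.
Since 3 matches the lower bound, it is optimal.

3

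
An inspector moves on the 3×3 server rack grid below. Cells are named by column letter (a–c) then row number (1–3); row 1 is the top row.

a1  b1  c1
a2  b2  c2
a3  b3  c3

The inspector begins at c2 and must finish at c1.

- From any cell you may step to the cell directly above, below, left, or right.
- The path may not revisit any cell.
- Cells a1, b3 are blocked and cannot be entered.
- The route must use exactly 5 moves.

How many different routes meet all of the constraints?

Need simple routes of exactly 5 moves from c2 to c1 (Manhattan distance 1, so 2 moves are spent on a detour and 2 undoing it).
No route satisfies every constraint, so the count is 0.

0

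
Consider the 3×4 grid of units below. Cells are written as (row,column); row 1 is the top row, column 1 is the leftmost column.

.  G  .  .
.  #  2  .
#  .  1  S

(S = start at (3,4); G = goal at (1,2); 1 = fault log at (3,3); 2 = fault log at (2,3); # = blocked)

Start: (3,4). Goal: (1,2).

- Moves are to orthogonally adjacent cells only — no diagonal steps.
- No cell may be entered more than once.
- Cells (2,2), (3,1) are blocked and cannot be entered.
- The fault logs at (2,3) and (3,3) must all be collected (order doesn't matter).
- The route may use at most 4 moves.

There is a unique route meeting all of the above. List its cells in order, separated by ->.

(3,4) -> (3,3) -> (2,3) -> (1,3) -> (1,2)

The budget equals the shortest possible length, so every move has to be on a shortest route through the required cells.
Route from (3,4): left to (3,3), 2× up (reaching (1,3)), left to (1,2) — 4 moves in all.
Check: all required cells visited; 4 ≤ 4 moves.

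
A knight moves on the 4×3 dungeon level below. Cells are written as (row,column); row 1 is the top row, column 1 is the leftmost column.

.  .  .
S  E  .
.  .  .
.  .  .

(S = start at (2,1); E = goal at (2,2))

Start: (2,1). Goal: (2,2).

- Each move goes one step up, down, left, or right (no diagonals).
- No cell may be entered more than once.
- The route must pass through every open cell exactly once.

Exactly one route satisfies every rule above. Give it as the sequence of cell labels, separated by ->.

(2,1) -> (1,1) -> (1,2) -> (1,3) -> (2,3) -> (3,3) -> (4,3) -> (4,2) -> (4,1) -> (3,1) -> (3,2) -> (2,2)

Need to visit all 12 open cells exactly once, starting at (2,1) and ending at (2,2).
Cell (4,1) has only two open neighbours ((3,1) and (4,2)), so the path must pass straight through it: one of those is the cell it's entered from and the other is where it exits.
Route from (2,1): up 1 to (1,1), right 2 to (1,3), down 3 to (4,3), left 2 to (4,1), up 1 to (3,1), right 1 to (3,2), up 1 to (2,2) — 11 moves in all.
Check: all 12 open cells covered.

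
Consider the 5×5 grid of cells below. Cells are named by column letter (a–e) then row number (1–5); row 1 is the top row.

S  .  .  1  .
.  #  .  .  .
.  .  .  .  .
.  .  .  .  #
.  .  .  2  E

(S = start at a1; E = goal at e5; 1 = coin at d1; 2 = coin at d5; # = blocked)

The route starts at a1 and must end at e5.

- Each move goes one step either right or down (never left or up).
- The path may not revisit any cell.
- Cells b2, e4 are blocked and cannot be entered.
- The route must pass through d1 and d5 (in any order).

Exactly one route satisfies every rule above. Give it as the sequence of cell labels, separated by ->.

a1 -> b1 -> c1 -> d1 -> d2 -> d3 -> d4 -> d5 -> e5

Moves only go right or down, so the column and row indices never decrease.
Route from a1: 3× right (reaching d1), 4× down (reaching d5), right to e5 — 8 moves in all.
Check: all required cells visited.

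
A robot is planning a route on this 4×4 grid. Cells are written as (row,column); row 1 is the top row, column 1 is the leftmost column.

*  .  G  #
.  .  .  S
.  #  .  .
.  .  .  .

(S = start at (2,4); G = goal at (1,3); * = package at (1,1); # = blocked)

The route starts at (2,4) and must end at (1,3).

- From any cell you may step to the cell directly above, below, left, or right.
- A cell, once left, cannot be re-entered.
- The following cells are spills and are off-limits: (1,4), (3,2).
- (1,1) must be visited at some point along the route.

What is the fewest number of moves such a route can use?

Any route passes through (1,1) somewhere between (2,4) and (1,3). Summing Manhattan distances along the two legs ((2,4) → (1,1) → (1,3)) gives a lower bound of 4 + 2 = 6 moves.
A route of 6 moves achieves this: (2,4) → (2,3) → (2,2) → (2,1) → (1,1) → (1,2) → (1,3).
Since 6 matches the lower bound, it is optimal.

6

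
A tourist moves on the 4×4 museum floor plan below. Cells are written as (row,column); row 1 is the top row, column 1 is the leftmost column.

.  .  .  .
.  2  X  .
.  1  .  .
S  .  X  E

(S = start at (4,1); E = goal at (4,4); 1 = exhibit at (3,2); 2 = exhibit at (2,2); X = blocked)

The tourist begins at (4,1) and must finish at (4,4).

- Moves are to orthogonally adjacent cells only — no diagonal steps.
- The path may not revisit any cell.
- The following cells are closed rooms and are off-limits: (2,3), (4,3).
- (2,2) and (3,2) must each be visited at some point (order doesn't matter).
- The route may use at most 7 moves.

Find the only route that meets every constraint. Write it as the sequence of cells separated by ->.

(4,1) -> (3,1) -> (2,1) -> (2,2) -> (3,2) -> (3,3) -> (3,4) -> (4,4)

The 7-move cap with required stops at (2,2), (3,2) leaves no slack for detours.
Route from (4,1): 2× up (reaching (2,1)), right to (2,2), down to (3,2), 2× right (reaching (3,4)), down to (4,4) — 7 moves in all.
Check: all required cells visited; 7 ≤ 7 moves.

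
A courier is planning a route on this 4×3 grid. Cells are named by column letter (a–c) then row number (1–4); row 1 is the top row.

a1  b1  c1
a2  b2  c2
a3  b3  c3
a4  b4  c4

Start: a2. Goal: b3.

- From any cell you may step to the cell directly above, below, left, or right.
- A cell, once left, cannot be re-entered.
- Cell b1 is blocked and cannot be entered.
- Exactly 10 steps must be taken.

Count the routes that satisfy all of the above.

Need simple routes of exactly 10 moves from a2 to b3 (Manhattan distance 2, so 4 moves are spent on a detour and 4 undoing it).
No route satisfies every constraint, so the count is 0.

0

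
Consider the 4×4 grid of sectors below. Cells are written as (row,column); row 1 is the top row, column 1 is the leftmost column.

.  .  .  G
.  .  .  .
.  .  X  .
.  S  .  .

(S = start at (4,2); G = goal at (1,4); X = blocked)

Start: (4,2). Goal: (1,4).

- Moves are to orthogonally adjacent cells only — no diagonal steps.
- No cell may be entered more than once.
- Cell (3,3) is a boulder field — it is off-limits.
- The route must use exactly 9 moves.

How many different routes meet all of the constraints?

12

Need simple routes of exactly 9 moves from (4,2) to (1,4) (Manhattan distance 5, so 2 moves are spent on a detour and 2 undoing it).
Branch systematically from the start, pruning whenever the remaining move budget drops below the Manhattan distance to (1,4) or differs from it in parity. Grouping the completions by first move — via (3,2): 5; via (4,1): 6; via (4,3): 1 — and summing: 5 + 6 + 1 = 12.
That gives 12 routes.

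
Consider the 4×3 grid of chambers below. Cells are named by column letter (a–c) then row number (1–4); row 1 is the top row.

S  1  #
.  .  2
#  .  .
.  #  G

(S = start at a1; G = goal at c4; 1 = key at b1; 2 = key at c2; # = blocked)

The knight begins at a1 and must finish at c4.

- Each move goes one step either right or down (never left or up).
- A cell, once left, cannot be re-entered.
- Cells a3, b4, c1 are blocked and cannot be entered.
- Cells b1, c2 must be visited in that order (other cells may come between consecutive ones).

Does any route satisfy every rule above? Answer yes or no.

yes

One route that works: a1 → b1 → b2 → c2 → c3 → c4.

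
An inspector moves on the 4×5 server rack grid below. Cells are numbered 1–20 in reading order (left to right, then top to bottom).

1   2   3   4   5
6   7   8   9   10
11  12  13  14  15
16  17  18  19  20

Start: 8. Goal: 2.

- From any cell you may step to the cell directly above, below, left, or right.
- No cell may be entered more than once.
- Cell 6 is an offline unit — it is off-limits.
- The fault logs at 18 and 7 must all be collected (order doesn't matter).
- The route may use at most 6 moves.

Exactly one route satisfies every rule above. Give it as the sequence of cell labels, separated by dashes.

The budget equals the shortest possible length, so every move has to be on a shortest route through the required cells.
Route from 8: 2× down (reaching 18), left to 17, 3× up (reaching 2) — 6 moves in all.
Check: all required cells visited; 6 ≤ 6 moves.

8 - 13 - 18 - 17 - 12 - 7 - 2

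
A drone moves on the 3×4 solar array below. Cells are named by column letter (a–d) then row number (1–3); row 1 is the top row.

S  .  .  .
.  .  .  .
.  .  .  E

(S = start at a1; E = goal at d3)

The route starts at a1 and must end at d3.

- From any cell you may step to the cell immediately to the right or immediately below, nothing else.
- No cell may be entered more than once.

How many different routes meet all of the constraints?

A right/down-only route from a1 to d3 makes exactly 2 down-moves and 3 right-moves in some order.
With no other constraints that would be C(5,2) = 10 routes.
That gives 10 routes.

10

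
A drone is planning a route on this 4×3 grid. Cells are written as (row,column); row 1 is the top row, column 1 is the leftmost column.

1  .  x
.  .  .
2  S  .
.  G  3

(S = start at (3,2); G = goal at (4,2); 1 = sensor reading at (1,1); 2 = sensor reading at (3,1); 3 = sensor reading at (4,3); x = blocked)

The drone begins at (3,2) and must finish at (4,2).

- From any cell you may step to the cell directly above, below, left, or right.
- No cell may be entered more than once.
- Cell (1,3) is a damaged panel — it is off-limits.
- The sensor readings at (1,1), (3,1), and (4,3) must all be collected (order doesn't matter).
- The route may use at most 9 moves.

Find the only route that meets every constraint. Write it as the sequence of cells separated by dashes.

(3,2) - (3,1) - (2,1) - (1,1) - (1,2) - (2,2) - (2,3) - (3,3) - (4,3) - (4,2)

Any route must reach (1,1), (3,1), and (4,3) and still end at (4,2) within 9 moves, so the order of the required stops is forced.
Route from (3,2): left to (3,1), 2× up (reaching (1,1)), right to (1,2), down to (2,2), right to (2,3), 2× down (reaching (4,3)), left to (4,2) — 9 moves in all.
Check: all required cells visited; 9 ≤ 9 moves.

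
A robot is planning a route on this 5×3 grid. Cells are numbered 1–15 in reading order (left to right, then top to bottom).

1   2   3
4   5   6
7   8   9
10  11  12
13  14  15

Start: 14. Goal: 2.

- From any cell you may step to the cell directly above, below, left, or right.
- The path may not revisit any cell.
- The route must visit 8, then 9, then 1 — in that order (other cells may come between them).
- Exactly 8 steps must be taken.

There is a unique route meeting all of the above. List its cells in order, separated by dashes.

14 - 11 - 8 - 9 - 6 - 5 - 4 - 1 - 2

The waypoints must appear in the order 8, 9, 1, with no cell reused.
Route from 14: 2× up (reaching 8), right to 9, up to 6, 2× left (reaching 4), up to 1, right to 2 — 8 moves in all.
Check: order respected (8 at step 2, 9 at step 3, 1 at step 7); 8 moves as required.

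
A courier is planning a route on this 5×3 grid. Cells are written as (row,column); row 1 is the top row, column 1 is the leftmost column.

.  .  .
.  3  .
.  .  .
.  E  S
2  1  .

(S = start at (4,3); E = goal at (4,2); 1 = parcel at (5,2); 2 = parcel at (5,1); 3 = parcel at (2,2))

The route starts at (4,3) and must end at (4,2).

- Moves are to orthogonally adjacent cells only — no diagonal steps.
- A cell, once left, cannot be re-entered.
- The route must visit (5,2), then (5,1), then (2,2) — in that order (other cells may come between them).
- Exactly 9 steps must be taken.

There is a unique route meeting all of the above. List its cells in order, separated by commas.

The waypoints must appear in the order (5,2), (5,1), (2,2), with no cell reused.
Route from (4,3): down 1 to (5,3), left 2 to (5,1), up 3 to (2,1), right 1 to (2,2), down 2 to (4,2) — 9 moves in all.
Check: order respected (1 at step 2, 2 at step 3, 3 at step 7); 9 moves as required.

(4,3), (5,3), (5,2), (5,1), (4,1), (3,1), (2,1), (2,2), (3,2), (4,2)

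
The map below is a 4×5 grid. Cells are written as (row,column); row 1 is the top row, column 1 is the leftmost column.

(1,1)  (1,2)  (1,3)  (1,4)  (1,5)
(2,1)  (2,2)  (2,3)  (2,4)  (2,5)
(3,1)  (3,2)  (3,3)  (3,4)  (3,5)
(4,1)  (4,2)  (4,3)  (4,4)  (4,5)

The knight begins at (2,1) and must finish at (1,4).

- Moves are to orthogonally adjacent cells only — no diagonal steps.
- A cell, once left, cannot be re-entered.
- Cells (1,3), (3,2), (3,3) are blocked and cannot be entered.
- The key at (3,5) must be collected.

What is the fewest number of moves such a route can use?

Any route passes through (3,5) somewhere between (2,1) and (1,4). Summing Manhattan distances along the two legs ((2,1) → (3,5) → (1,4)) gives a lower bound of 5 + 3 = 8 moves.
A route of 8 moves achieves this: (2,1) → (2,2) → (2,3) → (2,4) → (3,4) → (3,5) → (2,5) → (1,5) → (1,4).
Since 8 matches the lower bound, it is optimal.

8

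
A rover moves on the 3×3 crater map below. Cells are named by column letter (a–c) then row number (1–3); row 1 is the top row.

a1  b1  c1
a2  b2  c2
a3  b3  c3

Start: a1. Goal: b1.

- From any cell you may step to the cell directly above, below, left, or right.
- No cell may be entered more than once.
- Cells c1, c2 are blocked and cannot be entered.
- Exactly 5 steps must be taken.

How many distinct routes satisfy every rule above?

1

Need simple routes of exactly 5 moves from a1 to b1 (Manhattan distance 1, so 2 moves are spent on a detour and 2 undoing it).
Enumerating: a1 a2 a3 b3 b2 b1.
That gives 1 route.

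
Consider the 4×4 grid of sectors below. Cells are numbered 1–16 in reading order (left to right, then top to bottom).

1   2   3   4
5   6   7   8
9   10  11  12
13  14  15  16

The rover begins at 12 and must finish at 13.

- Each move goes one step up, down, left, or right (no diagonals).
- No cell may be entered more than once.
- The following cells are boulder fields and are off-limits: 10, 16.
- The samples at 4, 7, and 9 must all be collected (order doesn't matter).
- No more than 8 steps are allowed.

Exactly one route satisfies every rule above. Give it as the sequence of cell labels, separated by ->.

The 8-move cap with required stops at 4, 7, 9 leaves no slack for detours.
Route from 12: up 2 to 4, left 1 to 3, down 1 to 7, left 2 to 5, down 2 to 13 — 8 moves in all.
Check: all required cells visited; 8 ≤ 8 moves.

12 -> 8 -> 4 -> 3 -> 7 -> 6 -> 5 -> 9 -> 13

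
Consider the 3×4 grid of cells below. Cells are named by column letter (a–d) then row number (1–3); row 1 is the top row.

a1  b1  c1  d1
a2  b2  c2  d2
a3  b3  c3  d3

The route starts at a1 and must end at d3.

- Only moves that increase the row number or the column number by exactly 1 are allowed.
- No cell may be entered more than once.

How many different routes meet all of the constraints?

10

A right/down-only route from a1 to d3 makes exactly 2 down-moves and 3 right-moves in some order.
With no other constraints that would be C(5,2) = 10 routes.
That gives 10 routes.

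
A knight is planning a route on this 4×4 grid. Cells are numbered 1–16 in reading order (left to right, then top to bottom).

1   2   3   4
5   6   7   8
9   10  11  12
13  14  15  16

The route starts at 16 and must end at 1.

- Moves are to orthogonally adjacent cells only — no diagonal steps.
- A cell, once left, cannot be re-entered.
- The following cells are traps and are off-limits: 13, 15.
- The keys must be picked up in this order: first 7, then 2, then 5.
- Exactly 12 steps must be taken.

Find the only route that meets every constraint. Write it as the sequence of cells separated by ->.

16 -> 12 -> 11 -> 7 -> 8 -> 4 -> 3 -> 2 -> 6 -> 10 -> 9 -> 5 -> 1

The waypoints must appear in the order 7, 2, 5, with no cell reused.
Route from 16: up to 12, left to 11, up to 7, right to 8, up to 4, 2× left (reaching 2), 2× down (reaching 10), left to 9, 2× up (reaching 1) — 12 moves in all.
Check: order respected (7 at step 3, 2 at step 7, 5 at step 11); 12 moves as required.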